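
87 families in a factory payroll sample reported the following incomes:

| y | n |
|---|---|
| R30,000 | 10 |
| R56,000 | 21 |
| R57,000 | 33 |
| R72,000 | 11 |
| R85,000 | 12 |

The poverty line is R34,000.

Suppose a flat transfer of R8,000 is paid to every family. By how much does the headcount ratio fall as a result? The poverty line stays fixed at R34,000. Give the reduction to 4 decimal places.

0.1149

Before: below the line — 10×R30,000; headcount ratio = 0.114943.
After the R8,000 transfer: below the line — none; headcount ratio = 0.000000.
Reduction = 0.114943 − 0.000000 = 0.1149.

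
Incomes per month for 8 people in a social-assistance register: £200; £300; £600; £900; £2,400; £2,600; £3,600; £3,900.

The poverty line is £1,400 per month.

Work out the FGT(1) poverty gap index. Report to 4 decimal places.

Incomes under z: £200, £300, £600, £900 (q = 4 of N = 8).
Normalized shortfalls: (1400−200)/1400 = 0.8571; (1400−300)/1400 = 0.7857; (1400−600)/1400 = 0.5714; (1400−900)/1400 = 0.3571.
Sum of shortfalls = 2.571429; P₁ averages over all N: 2.571429 / 8 = 0.3214.

0.3214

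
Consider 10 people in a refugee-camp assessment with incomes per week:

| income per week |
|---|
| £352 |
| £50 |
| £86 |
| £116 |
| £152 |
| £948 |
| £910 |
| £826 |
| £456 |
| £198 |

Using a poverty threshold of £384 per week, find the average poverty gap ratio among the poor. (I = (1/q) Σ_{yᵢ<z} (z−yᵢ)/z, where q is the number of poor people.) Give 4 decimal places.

Incomes under z: £50, £86, £116, £152, £198, £352 (q = 6 of N = 10).
Relative gaps: 0.8698, 0.7760, 0.6979, 0.6042, 0.4844, 0.0833; sum = 3.515625.
The income-gap ratio divides by q (the poor only): 3.515625 / 6 = 0.5859.

0.5859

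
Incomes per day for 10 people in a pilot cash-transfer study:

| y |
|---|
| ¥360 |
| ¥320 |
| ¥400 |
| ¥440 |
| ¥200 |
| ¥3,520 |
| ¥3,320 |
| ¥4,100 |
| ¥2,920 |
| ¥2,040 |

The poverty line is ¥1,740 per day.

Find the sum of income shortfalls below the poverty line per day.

¥6,980

Poor units: ¥200, ¥320, ¥360, ¥400, ¥440 (q = 5 of N = 10).
Individual gaps: 1740−200 = 1540; 1740−320 = 1420; 1740−360 = 1380; 1740−400 = 1340; 1740−440 = 1300.
Aggregate gap = ¥6,980.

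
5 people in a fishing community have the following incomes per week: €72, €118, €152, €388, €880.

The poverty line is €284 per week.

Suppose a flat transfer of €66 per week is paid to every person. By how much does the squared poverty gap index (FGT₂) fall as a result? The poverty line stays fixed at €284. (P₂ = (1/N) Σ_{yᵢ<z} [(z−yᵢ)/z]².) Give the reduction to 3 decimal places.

Before: below the line — €72, €118, €152; squared poverty gap index (FGT₂) = 0.22298.
After the €66 transfer: below the line — €138, €184, €218; squared poverty gap index (FGT₂) = 0.08845.
Reduction = 0.22298 − 0.08845 = 0.135.

0.135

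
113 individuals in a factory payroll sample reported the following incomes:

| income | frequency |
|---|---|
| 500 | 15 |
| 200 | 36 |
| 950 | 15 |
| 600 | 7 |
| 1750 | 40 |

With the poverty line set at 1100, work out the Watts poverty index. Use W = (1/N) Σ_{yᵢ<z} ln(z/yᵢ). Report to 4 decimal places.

0.7048

Below z: 36×200, 15×500, 7×600, 15×950 (q = 73 of N = 113).
Log gaps: ln(1100/200) = 1.7047 (×36); ln(1100/500) = 0.7885 (×15); ln(1100/600) = 0.6061 (×7); ln(1100/950) = 0.1466 (×15).
W = 79.639794 / 113 = 0.7048.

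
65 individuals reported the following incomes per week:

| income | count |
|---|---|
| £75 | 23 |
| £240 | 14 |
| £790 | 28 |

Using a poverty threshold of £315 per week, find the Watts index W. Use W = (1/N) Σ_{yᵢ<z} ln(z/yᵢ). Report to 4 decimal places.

0.5664

Below the line: 23×£75, 14×£240 (q = 37 of N = 65).
Log gaps: ln(315/75) = 1.4351 (×23); ln(315/240) = 0.2719 (×14).
W = 36.814016 / 65 = 0.5664.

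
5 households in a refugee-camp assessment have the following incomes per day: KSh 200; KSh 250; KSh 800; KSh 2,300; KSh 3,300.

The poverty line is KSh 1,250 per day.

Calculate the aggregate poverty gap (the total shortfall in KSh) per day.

Poor units: KSh 200, KSh 250, KSh 800 (q = 3 of N = 5).
Individual gaps: 1250−200 = 1050; 1250−250 = 1000; 1250−800 = 450.
Aggregate gap = KSh 2,500.

KSh 2,500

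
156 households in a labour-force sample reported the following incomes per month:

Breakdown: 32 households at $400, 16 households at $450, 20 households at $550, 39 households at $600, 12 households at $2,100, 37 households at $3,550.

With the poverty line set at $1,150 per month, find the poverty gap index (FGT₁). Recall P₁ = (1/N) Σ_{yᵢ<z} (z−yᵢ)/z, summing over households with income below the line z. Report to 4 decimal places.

0.3827

Below z: 32×$400, 16×$450, 20×$550, 39×$600 (q = 107 of N = 156).
Gap ratios (z−y)/z: (1150−400)/1150 = 0.6522 (×32); (1150−450)/1150 = 0.6087 (×16); (1150−550)/1150 = 0.5217 (×20); (1150−600)/1150 = 0.4783 (×39).
Sum of shortfalls = 59.695652; P₁ averages over all N: 59.695652 / 156 = 0.3827.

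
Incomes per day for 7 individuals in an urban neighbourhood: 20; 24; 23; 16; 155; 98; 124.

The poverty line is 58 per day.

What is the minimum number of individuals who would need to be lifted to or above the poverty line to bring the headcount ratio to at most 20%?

Currently q = 4 of N = 7 are below the line (H = 0.571).
A headcount ratio of at most 20% allows at most ⌊0.20 × 7⌋ = 1 poor individuals.
So at least 4 − 1 = 3 must be lifted.

3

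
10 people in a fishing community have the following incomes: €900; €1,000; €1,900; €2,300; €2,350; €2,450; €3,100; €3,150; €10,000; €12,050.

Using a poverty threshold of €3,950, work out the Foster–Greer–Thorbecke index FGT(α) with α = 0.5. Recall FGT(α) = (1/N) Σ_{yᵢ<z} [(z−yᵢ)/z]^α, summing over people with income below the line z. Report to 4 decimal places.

0.5276

Incomes under z: €900, €1,000, €1,900, €2,300, €2,350, €2,450, €3,100, €3,150 (q = 8 of N = 10).
Shortfall ratios: (3950−900)/3950 = 0.7722; (3950−1000)/3950 = 0.7468; (3950−1900)/3950 = 0.5190; (3950−2300)/3950 = 0.4177; (3950−2350)/3950 = 0.4051; (3950−2450)/3950 = 0.3797; (3950−3100)/3950 = 0.2152; (3950−3150)/3950 = 0.2025.
Raised to α = 0.5: 0.87872; 0.86420; 0.72041; 0.64631; 0.63645; 0.61624; 0.46389; 0.45004.
Sum = 5.276242; FGT(0.5) = 5.276242 / 10 = 0.5276.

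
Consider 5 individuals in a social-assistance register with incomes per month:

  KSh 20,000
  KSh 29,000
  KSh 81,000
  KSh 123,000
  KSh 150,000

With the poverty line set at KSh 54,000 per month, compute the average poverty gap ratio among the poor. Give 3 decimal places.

Incomes under z: KSh 20,000, KSh 29,000 (q = 2 of N = 5).
Relative gaps: 0.6296, 0.4630; sum = 1.092593.
I averages over the q = 2 poor units only: 1.092593 / 2 = 0.546.

0.546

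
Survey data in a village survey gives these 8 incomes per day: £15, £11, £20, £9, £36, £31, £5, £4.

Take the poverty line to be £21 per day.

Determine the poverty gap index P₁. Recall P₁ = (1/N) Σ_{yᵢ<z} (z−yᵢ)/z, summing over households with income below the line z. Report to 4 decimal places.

0.3690

Below the line: £4, £5, £9, £11, £15, £20 (q = 6 of N = 8).
Relative gaps: (21−4)/21 = 0.8095; (21−5)/21 = 0.7619; (21−9)/21 = 0.5714; (21−11)/21 = 0.4762; (21−15)/21 = 0.2857; (21−20)/21 = 0.0476.
Σ = 2.952381. Dividing by the full population N = 8 gives P₁ = 0.3690.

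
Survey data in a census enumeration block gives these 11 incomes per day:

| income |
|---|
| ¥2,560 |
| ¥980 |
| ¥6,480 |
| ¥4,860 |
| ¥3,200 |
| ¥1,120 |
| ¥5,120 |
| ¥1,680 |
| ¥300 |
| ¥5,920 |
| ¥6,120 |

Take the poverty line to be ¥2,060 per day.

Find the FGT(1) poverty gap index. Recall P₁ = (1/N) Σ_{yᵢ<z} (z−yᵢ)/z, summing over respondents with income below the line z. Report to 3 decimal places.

0.184

Incomes under z: ¥300, ¥980, ¥1,120, ¥1,680 (q = 4 of N = 11).
Normalized shortfalls: (2060−300)/2060 = 0.8544; (2060−980)/2060 = 0.5243; (2060−1120)/2060 = 0.4563; (2060−1680)/2060 = 0.1845.
Σ = 2.019417. Dividing by the full population N = 11 gives P₁ = 0.184.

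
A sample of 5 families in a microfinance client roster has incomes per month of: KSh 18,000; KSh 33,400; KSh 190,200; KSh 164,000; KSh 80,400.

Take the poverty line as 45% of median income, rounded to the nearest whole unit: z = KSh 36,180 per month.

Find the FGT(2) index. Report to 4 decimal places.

Below the line: KSh 18,000, KSh 33,400 (q = 2 of N = 5).
Normalized shortfalls: (36180−18000)/36180 = 0.5025; (36180−33400)/36180 = 0.0768.
Squared: 0.2525; 0.0059.
Sum = 0.258398; P₂ = 0.258398 / 5 = 0.0517.

0.0517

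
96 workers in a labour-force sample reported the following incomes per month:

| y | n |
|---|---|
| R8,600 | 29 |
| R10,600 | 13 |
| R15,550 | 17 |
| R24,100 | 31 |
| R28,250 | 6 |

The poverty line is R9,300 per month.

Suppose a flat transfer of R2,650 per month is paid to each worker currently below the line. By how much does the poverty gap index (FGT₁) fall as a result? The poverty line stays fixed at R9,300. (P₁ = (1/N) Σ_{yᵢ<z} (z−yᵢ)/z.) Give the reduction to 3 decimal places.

Before: below the line — 29×R8,600; poverty gap index (FGT₁) = 0.02274.
After the R2,650 transfer: below the line — none; poverty gap index (FGT₁) = 0.00000.
Reduction = 0.02274 − 0.00000 = 0.023.

0.023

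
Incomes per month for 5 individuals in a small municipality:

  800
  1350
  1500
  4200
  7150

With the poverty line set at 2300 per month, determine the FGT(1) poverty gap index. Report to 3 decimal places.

0.283

Poor units: 800, 1350, 1500 (q = 3 of N = 5).
Gap ratios (z−y)/z: (2300−800)/2300 = 0.6522; (2300−1350)/2300 = 0.4130; (2300−1500)/2300 = 0.3478.
Σ = 1.413043. Dividing by the full population N = 5 gives P₁ = 0.283.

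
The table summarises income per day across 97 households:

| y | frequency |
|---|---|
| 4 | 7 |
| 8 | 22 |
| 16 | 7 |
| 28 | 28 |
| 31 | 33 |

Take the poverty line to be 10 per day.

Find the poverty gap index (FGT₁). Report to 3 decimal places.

Incomes under z: 7×4, 22×8 (q = 29 of N = 97).
Shortfall ratios: (10−4)/10 = 0.6000 (×7); (10−8)/10 = 0.2000 (×22).
Σ = 8.600000. Dividing by the full population N = 97 gives P₁ = 0.089.

0.089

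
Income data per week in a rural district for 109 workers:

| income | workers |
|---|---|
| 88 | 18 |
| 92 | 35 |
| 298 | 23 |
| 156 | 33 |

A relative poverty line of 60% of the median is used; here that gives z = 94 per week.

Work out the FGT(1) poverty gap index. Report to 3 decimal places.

Below z: 18×88, 35×92 (q = 53 of N = 109).
Normalized shortfalls: (94−88)/94 = 0.0638 (×18); (94−92)/94 = 0.0213 (×35).
Sum of shortfalls = 1.893617; P₁ averages over all N: 1.893617 / 109 = 0.017.

0.017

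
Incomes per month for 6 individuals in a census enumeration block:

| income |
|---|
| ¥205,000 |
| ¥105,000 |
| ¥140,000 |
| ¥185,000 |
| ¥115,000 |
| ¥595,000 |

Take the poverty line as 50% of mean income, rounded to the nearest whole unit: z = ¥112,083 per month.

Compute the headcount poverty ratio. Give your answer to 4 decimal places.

0.1667

1 of the 6 individuals have income below ¥112,083.
H = 1/6 = 0.1667.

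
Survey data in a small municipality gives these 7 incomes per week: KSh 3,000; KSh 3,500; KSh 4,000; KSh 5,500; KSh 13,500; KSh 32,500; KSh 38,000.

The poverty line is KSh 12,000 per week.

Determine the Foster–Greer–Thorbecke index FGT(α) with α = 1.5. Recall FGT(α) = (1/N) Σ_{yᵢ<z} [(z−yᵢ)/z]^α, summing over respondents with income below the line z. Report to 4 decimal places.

Incomes under z: KSh 3,000, KSh 3,500, KSh 4,000, KSh 5,500 (q = 4 of N = 7).
Relative gaps: (12000−3000)/12000 = 0.7500; (12000−3500)/12000 = 0.7083; (12000−4000)/12000 = 0.6667; (12000−5500)/12000 = 0.5417.
Raised to α = 1.5: 0.64952; 0.59615; 0.54433; 0.39866.
Sum = 2.188657; FGT(1.5) = 2.188657 / 7 = 0.3127.

0.3127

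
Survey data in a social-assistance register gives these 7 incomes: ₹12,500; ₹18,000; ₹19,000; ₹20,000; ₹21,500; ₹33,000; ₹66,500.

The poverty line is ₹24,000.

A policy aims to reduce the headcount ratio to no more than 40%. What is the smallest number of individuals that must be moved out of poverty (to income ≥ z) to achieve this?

3

5 of the 7 individuals are poor, so H = 5/7 = 0.714.
A headcount ratio of at most 40% allows at most ⌊0.40 × 7⌋ = 2 poor individuals.
So at least 5 − 2 = 3 must be lifted.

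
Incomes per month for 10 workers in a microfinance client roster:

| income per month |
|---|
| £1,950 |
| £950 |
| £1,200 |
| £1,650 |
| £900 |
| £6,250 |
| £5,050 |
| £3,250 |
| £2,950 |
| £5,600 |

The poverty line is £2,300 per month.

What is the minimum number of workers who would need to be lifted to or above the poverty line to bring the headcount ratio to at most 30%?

Currently q = 5 of N = 10 are below the line (H = 0.500).
A headcount ratio of at most 30% allows at most ⌊0.30 × 10⌋ = 3 poor workers.
So at least 5 − 3 = 2 must be lifted.

2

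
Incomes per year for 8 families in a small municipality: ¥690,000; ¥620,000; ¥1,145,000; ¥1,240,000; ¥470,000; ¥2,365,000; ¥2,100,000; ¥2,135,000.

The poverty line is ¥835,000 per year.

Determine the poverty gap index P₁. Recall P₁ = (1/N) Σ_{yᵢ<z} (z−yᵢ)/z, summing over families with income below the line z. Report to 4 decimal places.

0.1085

Incomes under z: ¥470,000, ¥620,000, ¥690,000 (q = 3 of N = 8).
Normalized shortfalls: (835000−470000)/835000 = 0.4371; (835000−620000)/835000 = 0.2575; (835000−690000)/835000 = 0.1737.
Sum of shortfalls = 0.868263; P₁ averages over all N: 0.868263 / 8 = 0.1085.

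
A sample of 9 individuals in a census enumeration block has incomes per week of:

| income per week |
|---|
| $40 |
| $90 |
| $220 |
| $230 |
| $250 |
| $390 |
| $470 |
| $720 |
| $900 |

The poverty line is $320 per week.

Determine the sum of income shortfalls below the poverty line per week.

$770

Below z: $40, $90, $220, $230, $250 (q = 5 of N = 9).
Individual gaps: 320−40 = 280; 320−90 = 230; 320−220 = 100; 320−230 = 90; 320−250 = 70.
Aggregate gap = $770.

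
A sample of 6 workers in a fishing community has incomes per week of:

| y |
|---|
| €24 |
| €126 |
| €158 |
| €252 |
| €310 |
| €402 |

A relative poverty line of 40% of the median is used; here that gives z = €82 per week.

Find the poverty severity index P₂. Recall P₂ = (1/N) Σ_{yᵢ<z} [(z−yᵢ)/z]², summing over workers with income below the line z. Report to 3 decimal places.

0.083

Below z: €24 (q = 1 of N = 6).
Relative gaps: (82−24)/82 = 0.7073.
Squared: 0.5003.
Sum = 0.500297; P₂ = 0.500297 / 6 = 0.083.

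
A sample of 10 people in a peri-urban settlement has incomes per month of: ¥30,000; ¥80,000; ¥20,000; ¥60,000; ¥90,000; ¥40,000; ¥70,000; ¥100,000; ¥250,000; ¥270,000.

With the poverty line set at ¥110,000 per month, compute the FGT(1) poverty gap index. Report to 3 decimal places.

Incomes under z: ¥20,000, ¥30,000, ¥40,000, ¥60,000, ¥70,000, ¥80,000, ¥90,000, ¥100,000 (q = 8 of N = 10).
Shortfall ratios: (110000−20000)/110000 = 0.8182; (110000−30000)/110000 = 0.7273; (110000−40000)/110000 = 0.6364; (110000−60000)/110000 = 0.4545; (110000−70000)/110000 = 0.3636; (110000−80000)/110000 = 0.2727; (110000−90000)/110000 = 0.1818; (110000−100000)/110000 = 0.0909.
Σ = 3.545455. Dividing by the full population N = 10 gives P₁ = 0.355.

0.355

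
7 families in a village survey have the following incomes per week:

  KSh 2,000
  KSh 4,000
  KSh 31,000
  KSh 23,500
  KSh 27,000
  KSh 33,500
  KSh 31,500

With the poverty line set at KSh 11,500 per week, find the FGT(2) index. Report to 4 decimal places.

Below the line: KSh 2,000, KSh 4,000 (q = 2 of N = 7).
Relative gaps: (11500−2000)/11500 = 0.8261; (11500−4000)/11500 = 0.6522.
Squared: 0.6824; 0.4253.
Sum = 1.107750; P₂ = 1.107750 / 7 = 0.1583.

0.1583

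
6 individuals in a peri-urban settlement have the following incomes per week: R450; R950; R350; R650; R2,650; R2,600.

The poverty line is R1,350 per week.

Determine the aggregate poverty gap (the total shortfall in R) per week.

R3,000

Incomes under z: R350, R450, R650, R950 (q = 4 of N = 6).
Individual gaps: 1350−350 = 1000; 1350−450 = 900; 1350−650 = 700; 1350−950 = 400.
Aggregate gap = R3,000.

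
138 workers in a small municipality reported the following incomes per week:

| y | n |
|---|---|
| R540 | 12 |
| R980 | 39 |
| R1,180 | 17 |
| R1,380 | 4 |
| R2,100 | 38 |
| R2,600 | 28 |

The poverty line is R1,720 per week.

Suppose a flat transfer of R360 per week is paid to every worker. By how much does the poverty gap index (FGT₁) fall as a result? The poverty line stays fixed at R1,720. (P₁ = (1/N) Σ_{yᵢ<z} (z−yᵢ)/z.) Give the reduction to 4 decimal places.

Before: below the line — 12×R540, 39×R980, 17×R1,180, 4×R1,380; poverty gap index (FGT₁) = 0.225649.
After the R360 transfer: below the line — 12×R900, 39×R1,340, 17×R1,540; poverty gap index (FGT₁) = 0.116785.
Reduction = 0.225649 − 0.116785 = 0.1089.

0.1089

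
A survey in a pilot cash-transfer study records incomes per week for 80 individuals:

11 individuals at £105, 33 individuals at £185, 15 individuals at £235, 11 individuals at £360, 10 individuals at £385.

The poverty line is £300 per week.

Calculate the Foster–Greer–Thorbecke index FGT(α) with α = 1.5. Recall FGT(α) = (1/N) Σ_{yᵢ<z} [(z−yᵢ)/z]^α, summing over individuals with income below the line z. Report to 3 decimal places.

Below z: 11×£105, 33×£185, 15×£235 (q = 59 of N = 80).
Gap ratios (z−y)/z: (300−105)/300 = 0.6500 (×11); (300−185)/300 = 0.3833 (×33); (300−235)/300 = 0.2167 (×15).
Raised to α = 1.5: 0.52405 (×11); 0.23734 (×33); 0.10085 (×15).
Sum = 15.109418; FGT(1.5) = 15.109418 / 80 = 0.189.

0.189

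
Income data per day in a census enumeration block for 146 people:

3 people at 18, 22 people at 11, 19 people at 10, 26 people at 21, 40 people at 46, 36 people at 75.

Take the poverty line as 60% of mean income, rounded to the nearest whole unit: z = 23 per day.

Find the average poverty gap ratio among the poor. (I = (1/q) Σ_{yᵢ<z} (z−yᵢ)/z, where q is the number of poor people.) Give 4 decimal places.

Poor units: 19×10, 22×11, 3×18, 26×21 (q = 70 of N = 146).
Relative gaps: 0.5652 (×19), 0.5217 (×22), 0.2174 (×3), 0.0870 (×26); sum = 25.130435.
I averages over the q = 70 poor units only: 25.130435 / 70 = 0.3590.

0.3590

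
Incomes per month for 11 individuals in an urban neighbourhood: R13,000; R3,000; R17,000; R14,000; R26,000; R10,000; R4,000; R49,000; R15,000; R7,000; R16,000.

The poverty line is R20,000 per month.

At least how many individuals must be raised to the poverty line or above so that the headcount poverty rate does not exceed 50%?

4

Currently q = 9 of N = 11 are below the line (H = 0.818).
A headcount ratio of at most 50% allows at most ⌊0.50 × 11⌋ = 5 poor individuals.
So at least 9 − 5 = 4 must be lifted.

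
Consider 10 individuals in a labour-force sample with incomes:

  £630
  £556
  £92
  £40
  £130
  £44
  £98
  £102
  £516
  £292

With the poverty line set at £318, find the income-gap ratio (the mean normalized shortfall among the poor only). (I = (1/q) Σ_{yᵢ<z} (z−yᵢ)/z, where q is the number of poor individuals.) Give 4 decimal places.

Incomes under z: £40, £44, £92, £98, £102, £130, £292 (q = 7 of N = 10).
Relative gaps: 0.8742, 0.8616, 0.7107, 0.6918, 0.6792, 0.5912, 0.0818; sum = 4.490566.
I averages over the q = 7 poor units only: 4.490566 / 7 = 0.6415.

0.6415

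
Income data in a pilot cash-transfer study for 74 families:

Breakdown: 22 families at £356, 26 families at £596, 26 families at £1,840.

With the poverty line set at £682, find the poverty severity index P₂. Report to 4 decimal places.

0.0735

Below the line: 22×£356, 26×£596 (q = 48 of N = 74).
Normalized shortfalls: (682−356)/682 = 0.4780 (×22); (682−596)/682 = 0.1261 (×26).
Squared: 0.2285 (×22); 0.0159 (×26).
Sum = 5.440201; P₂ = 5.440201 / 74 = 0.0735.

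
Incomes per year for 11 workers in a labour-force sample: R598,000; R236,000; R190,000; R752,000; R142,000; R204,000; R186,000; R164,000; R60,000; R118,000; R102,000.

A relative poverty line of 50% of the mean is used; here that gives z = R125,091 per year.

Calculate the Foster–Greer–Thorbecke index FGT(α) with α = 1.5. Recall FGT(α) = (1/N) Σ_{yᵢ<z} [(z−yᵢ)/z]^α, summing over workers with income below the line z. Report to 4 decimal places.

0.0426

Below z: R60,000, R102,000, R118,000 (q = 3 of N = 11).
Normalized shortfalls: (125091−60000)/125091 = 0.5203; (125091−102000)/125091 = 0.1846; (125091−118000)/125091 = 0.0567.
Raised to α = 1.5: 0.37536; 0.07931; 0.01350.
Sum = 0.468161; FGT(1.5) = 0.468161 / 11 = 0.0426.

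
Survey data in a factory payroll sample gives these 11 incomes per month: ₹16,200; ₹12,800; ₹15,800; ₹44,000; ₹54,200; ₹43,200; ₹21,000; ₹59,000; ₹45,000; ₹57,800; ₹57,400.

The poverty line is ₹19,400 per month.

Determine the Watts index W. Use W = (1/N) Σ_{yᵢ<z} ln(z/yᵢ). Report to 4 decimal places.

Poor units: ₹12,800, ₹15,800, ₹16,200 (q = 3 of N = 11).
Log gaps: ln(19400/12800) = 0.4158; ln(19400/15800) = 0.2053; ln(19400/16200) = 0.1803.
W = 0.801353 / 11 = 0.0729.

0.0729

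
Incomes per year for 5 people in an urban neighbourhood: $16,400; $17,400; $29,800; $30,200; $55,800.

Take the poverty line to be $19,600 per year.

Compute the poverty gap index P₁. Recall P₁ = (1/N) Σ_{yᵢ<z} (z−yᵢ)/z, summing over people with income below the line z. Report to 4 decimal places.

0.0551

Below z: $16,400, $17,400 (q = 2 of N = 5).
Relative gaps: (19600−16400)/19600 = 0.1633; (19600−17400)/19600 = 0.1122.
Sum of shortfalls = 0.275510; P₁ averages over all N: 0.275510 / 5 = 0.0551.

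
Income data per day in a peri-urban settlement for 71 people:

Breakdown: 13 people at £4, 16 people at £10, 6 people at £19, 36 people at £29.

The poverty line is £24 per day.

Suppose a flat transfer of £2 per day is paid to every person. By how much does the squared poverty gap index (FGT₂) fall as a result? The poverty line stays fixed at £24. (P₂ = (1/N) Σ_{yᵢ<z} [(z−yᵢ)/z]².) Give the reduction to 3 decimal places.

Before: below the line — 13×£4, 16×£10, 6×£19; squared poverty gap index (FGT₂) = 0.20750.
After the £2 transfer: below the line — 13×£6, 16×£12, 6×£21; squared poverty gap index (FGT₂) = 0.16065.
Reduction = 0.20750 − 0.16065 = 0.047.

0.047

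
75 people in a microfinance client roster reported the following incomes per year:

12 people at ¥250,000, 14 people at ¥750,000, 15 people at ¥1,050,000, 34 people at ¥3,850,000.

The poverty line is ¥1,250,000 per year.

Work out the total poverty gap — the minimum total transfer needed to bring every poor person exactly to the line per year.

Below the line: 12×¥250,000, 14×¥750,000, 15×¥1,050,000 (q = 41 of N = 75).
Individual gaps: 12×(1250000−250000) = 12000000; 14×(1250000−750000) = 7000000; 15×(1250000−1050000) = 3000000.
Aggregate gap = ¥22,000,000.

¥22,000,000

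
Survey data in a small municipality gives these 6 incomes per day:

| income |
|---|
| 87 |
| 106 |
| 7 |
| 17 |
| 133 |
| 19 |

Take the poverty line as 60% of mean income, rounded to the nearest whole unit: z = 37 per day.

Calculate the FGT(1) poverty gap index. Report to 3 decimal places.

Incomes under z: 7, 17, 19 (q = 3 of N = 6).
Gap ratios (z−y)/z: (37−7)/37 = 0.8108; (37−17)/37 = 0.5405; (37−19)/37 = 0.4865.
Σ = 1.837838. Dividing by the full population N = 6 gives P₁ = 0.306.

0.306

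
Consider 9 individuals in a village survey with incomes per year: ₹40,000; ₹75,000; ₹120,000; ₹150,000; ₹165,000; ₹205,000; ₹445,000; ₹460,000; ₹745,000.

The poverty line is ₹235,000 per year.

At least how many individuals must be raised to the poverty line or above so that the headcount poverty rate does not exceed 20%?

6 of the 9 individuals are poor, so H = 6/9 = 0.667.
A headcount ratio of at most 20% allows at most ⌊0.20 × 9⌋ = 1 poor individuals.
So at least 6 − 1 = 5 must be lifted.

5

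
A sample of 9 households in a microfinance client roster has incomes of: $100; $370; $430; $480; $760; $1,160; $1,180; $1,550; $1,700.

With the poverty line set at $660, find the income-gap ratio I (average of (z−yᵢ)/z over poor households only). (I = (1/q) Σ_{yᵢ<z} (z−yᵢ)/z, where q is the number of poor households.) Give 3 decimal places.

Incomes under z: $100, $370, $430, $480 (q = 4 of N = 9).
Shortfall ratios (z−y)/z: 0.8485, 0.4394, 0.3485, 0.2727; sum = 1.909091.
I averages over the q = 4 poor units only: 1.909091 / 4 = 0.477.

0.477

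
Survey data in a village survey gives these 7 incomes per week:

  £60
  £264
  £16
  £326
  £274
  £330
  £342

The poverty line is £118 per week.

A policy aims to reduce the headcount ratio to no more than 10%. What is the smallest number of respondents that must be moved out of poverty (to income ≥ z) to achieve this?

Currently q = 2 of N = 7 are below the line (H = 0.286).
A headcount ratio of at most 10% allows at most ⌊0.10 × 7⌋ = 0 poor respondents.
So at least 2 − 0 = 2 must be lifted.

2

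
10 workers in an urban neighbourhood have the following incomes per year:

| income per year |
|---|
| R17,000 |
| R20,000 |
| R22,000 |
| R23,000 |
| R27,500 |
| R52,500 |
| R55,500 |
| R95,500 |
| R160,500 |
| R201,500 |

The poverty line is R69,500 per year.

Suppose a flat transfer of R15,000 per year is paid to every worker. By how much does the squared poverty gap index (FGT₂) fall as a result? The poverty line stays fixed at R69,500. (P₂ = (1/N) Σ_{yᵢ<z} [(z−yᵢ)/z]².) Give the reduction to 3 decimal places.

Before: below the line — R17,000, R20,000, R22,000, R23,000, R27,500, R52,500, R55,500; squared poverty gap index (FGT₂) = 0.24583.
After the R15,000 transfer: below the line — R32,000, R35,000, R37,000, R38,000, R42,500, R67,500; squared poverty gap index (FGT₂) = 0.11134.
Reduction = 0.24583 − 0.11134 = 0.134.

0.134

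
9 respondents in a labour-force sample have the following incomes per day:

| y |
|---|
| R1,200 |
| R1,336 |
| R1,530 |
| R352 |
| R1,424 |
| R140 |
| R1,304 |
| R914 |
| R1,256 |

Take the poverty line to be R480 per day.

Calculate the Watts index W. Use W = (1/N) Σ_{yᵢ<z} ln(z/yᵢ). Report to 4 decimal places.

0.1714

Below z: R140, R352 (q = 2 of N = 9).
ln(z/y) terms: ln(480/140) = 1.2321; ln(480/352) = 0.3102.
W = 1.542299 / 9 = 0.1714.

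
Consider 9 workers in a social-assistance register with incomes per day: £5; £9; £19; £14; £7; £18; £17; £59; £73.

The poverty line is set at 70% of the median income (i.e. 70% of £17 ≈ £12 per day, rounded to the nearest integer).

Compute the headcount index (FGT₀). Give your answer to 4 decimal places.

0.3333

3 of the 9 workers have income below £12.
H = 3/9 = 0.3333.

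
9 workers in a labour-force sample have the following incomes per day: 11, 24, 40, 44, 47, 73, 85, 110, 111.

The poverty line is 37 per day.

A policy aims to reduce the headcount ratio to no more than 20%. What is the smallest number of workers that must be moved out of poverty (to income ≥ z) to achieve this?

1

Currently q = 2 of N = 9 are below the line (H = 0.222).
A headcount ratio of at most 20% allows at most ⌊0.20 × 9⌋ = 1 poor workers.
So at least 2 − 1 = 1 must be lifted.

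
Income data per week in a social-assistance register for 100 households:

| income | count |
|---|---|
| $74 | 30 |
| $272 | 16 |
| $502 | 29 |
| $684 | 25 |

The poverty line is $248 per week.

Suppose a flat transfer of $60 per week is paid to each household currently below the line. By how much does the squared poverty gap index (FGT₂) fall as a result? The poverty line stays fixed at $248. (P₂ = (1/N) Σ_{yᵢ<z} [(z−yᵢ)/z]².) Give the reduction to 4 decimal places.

Before: below the line — 30×$74; squared poverty gap index (FGT₂) = 0.147678.
After the $60 transfer: below the line — 30×$134; squared poverty gap index (FGT₂) = 0.063391.
Reduction = 0.147678 − 0.063391 = 0.0843.

0.0843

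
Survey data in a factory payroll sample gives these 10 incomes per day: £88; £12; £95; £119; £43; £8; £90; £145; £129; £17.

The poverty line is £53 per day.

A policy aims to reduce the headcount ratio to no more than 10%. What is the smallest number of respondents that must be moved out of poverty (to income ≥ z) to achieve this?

4 of the 10 respondents are poor, so H = 4/10 = 0.400.
A headcount ratio of at most 10% allows at most ⌊0.10 × 10⌋ = 1 poor respondents.
So at least 4 − 1 = 3 must be lifted.

3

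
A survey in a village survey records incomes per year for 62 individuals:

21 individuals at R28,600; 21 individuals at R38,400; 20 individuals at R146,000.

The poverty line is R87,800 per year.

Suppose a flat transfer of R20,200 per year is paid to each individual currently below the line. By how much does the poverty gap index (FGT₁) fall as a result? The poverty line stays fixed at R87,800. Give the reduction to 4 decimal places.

Before: below the line — 21×R28,600, 21×R38,400; poverty gap index (FGT₁) = 0.418951.
After the R20,200 transfer: below the line — 21×R48,800, 21×R58,600; poverty gap index (FGT₁) = 0.263098.
Reduction = 0.418951 − 0.263098 = 0.1559.

0.1559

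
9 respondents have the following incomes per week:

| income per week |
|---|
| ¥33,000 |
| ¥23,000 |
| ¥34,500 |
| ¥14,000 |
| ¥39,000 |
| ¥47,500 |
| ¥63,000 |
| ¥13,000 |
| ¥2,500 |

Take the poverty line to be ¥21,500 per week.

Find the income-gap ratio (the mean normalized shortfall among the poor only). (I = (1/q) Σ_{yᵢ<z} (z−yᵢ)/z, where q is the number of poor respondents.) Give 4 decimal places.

0.5426

Poor units: ¥2,500, ¥13,000, ¥14,000 (q = 3 of N = 9).
Relative gaps: 0.8837, 0.3953, 0.3488; sum = 1.627907.
The income-gap ratio divides by q (the poor only): 1.627907 / 3 = 0.5426.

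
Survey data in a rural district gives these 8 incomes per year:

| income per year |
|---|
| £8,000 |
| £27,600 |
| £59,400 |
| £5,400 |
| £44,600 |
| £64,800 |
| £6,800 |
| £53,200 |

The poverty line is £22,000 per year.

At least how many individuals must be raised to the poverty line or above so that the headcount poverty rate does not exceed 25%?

1

3 of the 8 individuals are poor, so H = 3/8 = 0.375.
A headcount ratio of at most 25% allows at most ⌊0.25 × 8⌋ = 2 poor individuals.
So at least 3 − 2 = 1 must be lifted.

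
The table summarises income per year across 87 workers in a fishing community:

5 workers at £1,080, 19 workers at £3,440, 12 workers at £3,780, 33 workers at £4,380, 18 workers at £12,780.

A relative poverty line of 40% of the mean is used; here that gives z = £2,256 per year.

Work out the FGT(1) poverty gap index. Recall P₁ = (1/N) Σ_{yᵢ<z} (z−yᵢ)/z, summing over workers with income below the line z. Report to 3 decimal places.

0.030

Poor units: 5×£1,080 (q = 5 of N = 87).
Relative gaps: (2256−1080)/2256 = 0.5213 (×5).
Sum of shortfalls = 2.606383; P₁ averages over all N: 2.606383 / 87 = 0.030.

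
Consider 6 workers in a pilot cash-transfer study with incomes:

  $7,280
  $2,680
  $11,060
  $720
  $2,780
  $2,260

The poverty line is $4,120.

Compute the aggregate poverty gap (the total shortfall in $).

$8,040

Incomes under z: $720, $2,260, $2,680, $2,780 (q = 4 of N = 6).
Individual gaps: 4120−720 = 3400; 4120−2260 = 1860; 4120−2680 = 1440; 4120−2780 = 1340.
Aggregate gap = $8,040.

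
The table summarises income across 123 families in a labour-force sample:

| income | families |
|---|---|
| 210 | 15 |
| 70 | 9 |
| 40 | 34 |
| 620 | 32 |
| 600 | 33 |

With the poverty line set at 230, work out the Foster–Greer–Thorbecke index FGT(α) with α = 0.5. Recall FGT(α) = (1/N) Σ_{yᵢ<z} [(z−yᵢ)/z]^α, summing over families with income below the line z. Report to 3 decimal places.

Below the line: 34×40, 9×70, 15×210 (q = 58 of N = 123).
Shortfall ratios: (230−40)/230 = 0.8261 (×34); (230−70)/230 = 0.6957 (×9); (230−210)/230 = 0.0870 (×15).
Raised to α = 0.5: 0.90889 (×34); 0.83406 (×9); 0.29488 (×15).
Sum = 42.832148; FGT(0.5) = 42.832148 / 123 = 0.348.

0.348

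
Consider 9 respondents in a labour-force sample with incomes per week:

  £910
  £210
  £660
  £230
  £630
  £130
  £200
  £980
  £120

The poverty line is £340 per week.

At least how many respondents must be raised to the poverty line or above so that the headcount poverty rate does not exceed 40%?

Currently q = 5 of N = 9 are below the line (H = 0.556).
A headcount ratio of at most 40% allows at most ⌊0.40 × 9⌋ = 3 poor respondents.
So at least 5 − 3 = 2 must be lifted.

2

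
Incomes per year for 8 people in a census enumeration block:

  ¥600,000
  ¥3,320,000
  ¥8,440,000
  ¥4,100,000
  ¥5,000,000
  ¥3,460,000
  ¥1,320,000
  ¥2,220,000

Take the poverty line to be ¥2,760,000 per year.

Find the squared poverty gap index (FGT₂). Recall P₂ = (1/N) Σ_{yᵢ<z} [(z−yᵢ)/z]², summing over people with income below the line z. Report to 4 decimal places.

Incomes under z: ¥600,000, ¥1,320,000, ¥2,220,000 (q = 3 of N = 8).
Relative gaps: (2760000−600000)/2760000 = 0.7826; (2760000−1320000)/2760000 = 0.5217; (2760000−2220000)/2760000 = 0.1957.
Squared: 0.6125; 0.2722; 0.0383.
Sum = 0.922968; P₂ = 0.922968 / 8 = 0.1154.

0.1154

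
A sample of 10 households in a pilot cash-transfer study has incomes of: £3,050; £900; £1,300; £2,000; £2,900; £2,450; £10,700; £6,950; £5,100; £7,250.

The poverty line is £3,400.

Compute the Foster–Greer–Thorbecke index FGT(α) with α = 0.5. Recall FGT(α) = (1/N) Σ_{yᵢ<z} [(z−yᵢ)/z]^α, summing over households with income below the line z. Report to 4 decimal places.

0.3518

Incomes under z: £900, £1,300, £2,000, £2,450, £2,900, £3,050 (q = 6 of N = 10).
Relative gaps: (3400−900)/3400 = 0.7353; (3400−1300)/3400 = 0.6176; (3400−2000)/3400 = 0.4118; (3400−2450)/3400 = 0.2794; (3400−2900)/3400 = 0.1471; (3400−3050)/3400 = 0.1029.
Raised to α = 0.5: 0.85749; 0.78591; 0.64169; 0.52859; 0.38348; 0.32084.
Sum = 3.518008; FGT(0.5) = 3.518008 / 10 = 0.3518.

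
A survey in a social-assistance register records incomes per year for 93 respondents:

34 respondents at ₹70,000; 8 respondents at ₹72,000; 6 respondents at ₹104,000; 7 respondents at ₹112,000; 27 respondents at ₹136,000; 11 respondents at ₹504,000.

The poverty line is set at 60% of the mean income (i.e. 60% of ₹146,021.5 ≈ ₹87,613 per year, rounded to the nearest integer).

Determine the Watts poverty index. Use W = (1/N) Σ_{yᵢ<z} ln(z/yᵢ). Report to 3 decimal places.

Incomes under z: 34×₹70,000, 8×₹72,000 (q = 42 of N = 93).
Log gaps: ln(87613/70000) = 0.2244 (×34); ln(87613/72000) = 0.1963 (×8).
W = 9.200867 / 93 = 0.099.

0.099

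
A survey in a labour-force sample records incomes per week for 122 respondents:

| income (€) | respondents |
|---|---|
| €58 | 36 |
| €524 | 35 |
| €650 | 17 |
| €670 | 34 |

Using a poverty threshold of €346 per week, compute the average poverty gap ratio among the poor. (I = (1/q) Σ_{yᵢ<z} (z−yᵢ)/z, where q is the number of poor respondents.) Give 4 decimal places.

0.8324

Below the line: 36×€58 (q = 36 of N = 122).
Shortfall ratios (z−y)/z: 0.8324 (×36); sum = 29.965318.
I averages over the q = 36 poor units only: 29.965318 / 36 = 0.8324.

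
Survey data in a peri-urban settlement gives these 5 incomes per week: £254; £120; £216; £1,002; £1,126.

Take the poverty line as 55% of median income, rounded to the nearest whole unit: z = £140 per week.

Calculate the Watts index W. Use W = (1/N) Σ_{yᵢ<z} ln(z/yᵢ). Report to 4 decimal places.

0.0308

Poor units: £120 (q = 1 of N = 5).
ln(z/y) terms: ln(140/120) = 0.1542.
W = 0.154151 / 5 = 0.0308.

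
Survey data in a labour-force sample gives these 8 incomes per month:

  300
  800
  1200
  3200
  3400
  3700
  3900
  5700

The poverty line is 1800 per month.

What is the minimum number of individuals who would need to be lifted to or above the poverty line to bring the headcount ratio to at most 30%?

1

Currently q = 3 of N = 8 are below the line (H = 0.375).
A headcount ratio of at most 30% allows at most ⌊0.30 × 8⌋ = 2 poor individuals.
So at least 3 − 2 = 1 must be lifted.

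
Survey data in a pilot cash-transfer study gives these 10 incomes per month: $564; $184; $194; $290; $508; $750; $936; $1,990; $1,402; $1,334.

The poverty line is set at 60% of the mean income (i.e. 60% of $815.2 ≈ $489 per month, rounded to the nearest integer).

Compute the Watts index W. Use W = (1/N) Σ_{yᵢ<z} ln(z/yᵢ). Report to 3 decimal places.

0.242

Poor units: $184, $194, $290 (q = 3 of N = 10).
ln(z/y) terms: ln(489/184) = 0.9774; ln(489/194) = 0.9245; ln(489/290) = 0.5225.
W = 2.424413 / 10 = 0.242.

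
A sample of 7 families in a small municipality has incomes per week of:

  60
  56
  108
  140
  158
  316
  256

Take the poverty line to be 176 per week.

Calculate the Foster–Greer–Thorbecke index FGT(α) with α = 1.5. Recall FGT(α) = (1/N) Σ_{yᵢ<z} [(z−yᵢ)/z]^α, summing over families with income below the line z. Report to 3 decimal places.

0.209

Incomes under z: 56, 60, 108, 140, 158 (q = 5 of N = 7).
Relative gaps: (176−56)/176 = 0.6818; (176−60)/176 = 0.6591; (176−108)/176 = 0.3864; (176−140)/176 = 0.2045; (176−158)/176 = 0.1023.
Raised to α = 1.5: 0.56299; 0.53508; 0.24016; 0.09251; 0.03271.
Sum = 1.463445; FGT(1.5) = 1.463445 / 7 = 0.209.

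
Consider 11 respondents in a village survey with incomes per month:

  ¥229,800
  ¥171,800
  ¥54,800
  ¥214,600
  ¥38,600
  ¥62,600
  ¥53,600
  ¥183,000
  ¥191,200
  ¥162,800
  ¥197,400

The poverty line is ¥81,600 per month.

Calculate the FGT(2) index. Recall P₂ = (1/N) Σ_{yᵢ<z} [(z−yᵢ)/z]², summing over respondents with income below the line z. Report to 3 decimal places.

0.051

Poor units: ¥38,600, ¥53,600, ¥54,800, ¥62,600 (q = 4 of N = 11).
Shortfall ratios: (81600−38600)/81600 = 0.5270; (81600−53600)/81600 = 0.3431; (81600−54800)/81600 = 0.3284; (81600−62600)/81600 = 0.2328.
Squared: 0.2777; 0.1177; 0.1079; 0.0542.
Sum = 0.557514; P₂ = 0.557514 / 11 = 0.051.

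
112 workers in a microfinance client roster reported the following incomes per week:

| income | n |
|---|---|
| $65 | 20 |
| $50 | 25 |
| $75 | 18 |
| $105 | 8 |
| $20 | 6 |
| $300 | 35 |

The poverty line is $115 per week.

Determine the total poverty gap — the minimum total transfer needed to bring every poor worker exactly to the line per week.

$3,995

Incomes under z: 6×$20, 25×$50, 20×$65, 18×$75, 8×$105 (q = 77 of N = 112).
Individual gaps: 6×(115−20) = 570; 25×(115−50) = 1625; 20×(115−65) = 1000; 18×(115−75) = 720; 8×(115−105) = 80.
Aggregate gap = $3,995.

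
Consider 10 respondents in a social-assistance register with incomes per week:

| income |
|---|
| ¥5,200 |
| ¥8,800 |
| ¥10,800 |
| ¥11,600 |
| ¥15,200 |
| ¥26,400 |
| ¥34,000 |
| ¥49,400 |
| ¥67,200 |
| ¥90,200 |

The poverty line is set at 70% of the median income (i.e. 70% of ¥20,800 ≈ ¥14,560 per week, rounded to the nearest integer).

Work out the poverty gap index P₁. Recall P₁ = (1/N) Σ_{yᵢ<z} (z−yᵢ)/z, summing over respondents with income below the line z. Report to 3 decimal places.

Below the line: ¥5,200, ¥8,800, ¥10,800, ¥11,600 (q = 4 of N = 10).
Relative gaps: (14560−5200)/14560 = 0.6429; (14560−8800)/14560 = 0.3956; (14560−10800)/14560 = 0.2582; (14560−11600)/14560 = 0.2033.
Σ = 1.500000. Dividing by the full population N = 10 gives P₁ = 0.150.

0.150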